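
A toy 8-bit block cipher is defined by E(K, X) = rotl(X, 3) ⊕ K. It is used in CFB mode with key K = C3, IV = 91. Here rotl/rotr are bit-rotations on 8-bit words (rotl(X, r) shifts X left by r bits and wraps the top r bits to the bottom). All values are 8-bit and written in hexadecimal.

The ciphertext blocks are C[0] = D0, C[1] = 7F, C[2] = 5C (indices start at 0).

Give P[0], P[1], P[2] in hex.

P[0] = 9F, P[1] = 3A, P[2] = 64

CFB decryption: P_i = C_i ⊕ E(K, C_{i−1}), with C_{−1} = IV.
P[0]: E(K, 91) = 4F; D0 ⊕ 4F = 9F.
P[1]: E(K, D0) = 45; 7F ⊕ 45 = 3A.
P[2]: E(K, 7F) = 38; 5C ⊕ 38 = 64.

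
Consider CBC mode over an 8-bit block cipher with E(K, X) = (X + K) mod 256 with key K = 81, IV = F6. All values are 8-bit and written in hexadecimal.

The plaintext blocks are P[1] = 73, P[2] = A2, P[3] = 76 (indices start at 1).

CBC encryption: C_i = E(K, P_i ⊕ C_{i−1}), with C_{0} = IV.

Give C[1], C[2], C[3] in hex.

C[1]: P[1] ⊕ F6 = 85; E(K, 85) = 06.
C[2]: P[2] ⊕ 06 = A4; E(K, A4) = 25.
C[3]: P[3] ⊕ 25 = 53; E(K, 53) = D4.

C[1] = 06, C[2] = 25, C[3] = D4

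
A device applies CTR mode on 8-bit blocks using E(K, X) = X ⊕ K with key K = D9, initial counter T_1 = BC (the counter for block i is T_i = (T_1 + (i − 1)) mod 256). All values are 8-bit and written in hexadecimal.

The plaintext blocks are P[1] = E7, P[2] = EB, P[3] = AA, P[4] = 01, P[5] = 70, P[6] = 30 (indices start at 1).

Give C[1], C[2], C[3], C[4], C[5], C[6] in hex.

CTR encryption: S_i = E(K, T_i) where T_i is the counter for block i; C_i = P_i ⊕ S_i.
C[1]: T = BC, S = E(K, T) = 65; E7 ⊕ 65 = 82.
C[2]: T = BD, S = E(K, T) = 64; EB ⊕ 64 = 8F.
C[3]: T = BE, S = E(K, T) = 67; AA ⊕ 67 = CD.
C[4]: T = BF, S = E(K, T) = 66; 01 ⊕ 66 = 67.
C[5]: T = C0, S = E(K, T) = 19; 70 ⊕ 19 = 69.
C[6]: T = C1, S = E(K, T) = 18; 30 ⊕ 18 = 28.

C[1] = 82, C[2] = 8F, C[3] = CD, C[4] = 67, C[5] = 69, C[6] = 28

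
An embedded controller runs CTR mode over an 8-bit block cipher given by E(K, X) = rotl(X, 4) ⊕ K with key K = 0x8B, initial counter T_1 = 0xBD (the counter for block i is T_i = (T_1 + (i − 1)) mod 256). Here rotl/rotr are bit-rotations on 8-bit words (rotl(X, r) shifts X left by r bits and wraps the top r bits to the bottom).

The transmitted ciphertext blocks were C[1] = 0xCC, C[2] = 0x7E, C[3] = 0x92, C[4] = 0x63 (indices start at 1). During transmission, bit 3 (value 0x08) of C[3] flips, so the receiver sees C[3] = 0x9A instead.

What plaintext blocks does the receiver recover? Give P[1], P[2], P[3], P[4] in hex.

CTR decryption: S_i = E(K, T_i) where T_i is the counter for block i; P_i = C_i ⊕ S_i.
Only C[3] changed, to 0x9A. In CTR, a change in C_i flips the same bit in P_i only; the keystream is unaffected. Decrypting the received ciphertext:
P[1]: T = 0xBD, S = E(K, T) = 0x50; 0xCC ⊕ 0x50 = 0x9C.
P[2]: T = 0xBE, S = E(K, T) = 0x60; 0x7E ⊕ 0x60 = 0x1E.
P[3]: T = 0xBF, S = E(K, T) = 0x70; 0x9A ⊕ 0x70 = 0xEA.
P[4]: T = 0xC0, S = E(K, T) = 0x87; 0x63 ⊕ 0x87 = 0xE4.
Blocks that differ from the original plaintext: P[3].

P[1] = 0x9C, P[2] = 0x1E, P[3] = 0xEA, P[4] = 0xE4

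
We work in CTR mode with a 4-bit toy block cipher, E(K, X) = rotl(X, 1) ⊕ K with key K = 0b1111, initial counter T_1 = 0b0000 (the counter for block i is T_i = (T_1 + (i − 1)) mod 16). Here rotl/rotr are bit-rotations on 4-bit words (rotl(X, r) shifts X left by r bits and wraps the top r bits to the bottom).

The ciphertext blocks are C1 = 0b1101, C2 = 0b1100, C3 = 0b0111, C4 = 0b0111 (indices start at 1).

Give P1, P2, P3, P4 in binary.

P1 = 0b0010, P2 = 0b0001, P3 = 0b1100, P4 = 0b1110

CTR decryption: S_i = E(K, T_i) where T_i is the counter for block i; P_i = C_i ⊕ S_i.
P1: T = 0b0000, S = E(K, T) = 0b1111; 0b1101 ⊕ 0b1111 = 0b0010.
P2: T = 0b0001, S = E(K, T) = 0b1101; 0b1100 ⊕ 0b1101 = 0b0001.
P3: T = 0b0010, S = E(K, T) = 0b1011; 0b0111 ⊕ 0b1011 = 0b1100.
P4: T = 0b0011, S = E(K, T) = 0b1001; 0b0111 ⊕ 0b1001 = 0b1110.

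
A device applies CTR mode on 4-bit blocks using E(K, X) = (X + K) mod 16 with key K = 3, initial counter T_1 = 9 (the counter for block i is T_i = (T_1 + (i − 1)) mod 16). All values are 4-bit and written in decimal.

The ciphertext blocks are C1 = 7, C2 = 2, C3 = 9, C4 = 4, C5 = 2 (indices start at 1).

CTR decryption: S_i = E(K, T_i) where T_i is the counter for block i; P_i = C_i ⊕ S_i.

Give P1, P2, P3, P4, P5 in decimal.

P1 = 11, P2 = 15, P3 = 7, P4 = 11, P5 = 2

P1: T = 9, S = E(K, T) = 12; 7 ⊕ 12 = 11.
P2: T = 10, S = E(K, T) = 13; 2 ⊕ 13 = 15.
P3: T = 11, S = E(K, T) = 14; 9 ⊕ 14 = 7.
P4: T = 12, S = E(K, T) = 15; 4 ⊕ 15 = 11.
P5: T = 13, S = E(K, T) = 0; 2 ⊕ 0 = 2.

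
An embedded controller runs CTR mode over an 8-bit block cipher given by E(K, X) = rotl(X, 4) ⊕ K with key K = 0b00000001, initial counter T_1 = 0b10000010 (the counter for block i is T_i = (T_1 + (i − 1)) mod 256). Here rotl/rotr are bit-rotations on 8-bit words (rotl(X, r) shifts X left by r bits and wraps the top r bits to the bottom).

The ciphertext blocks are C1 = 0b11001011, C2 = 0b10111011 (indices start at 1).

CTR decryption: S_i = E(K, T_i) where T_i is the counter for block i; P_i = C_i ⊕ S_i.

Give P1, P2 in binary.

P1 = 0b11100010, P2 = 0b10000010

P1: T = 0b10000010, S = E(K, T) = 0b00101001; 0b11001011 ⊕ 0b00101001 = 0b11100010.
P2: T = 0b10000011, S = E(K, T) = 0b00111001; 0b10111011 ⊕ 0b00111001 = 0b10000010.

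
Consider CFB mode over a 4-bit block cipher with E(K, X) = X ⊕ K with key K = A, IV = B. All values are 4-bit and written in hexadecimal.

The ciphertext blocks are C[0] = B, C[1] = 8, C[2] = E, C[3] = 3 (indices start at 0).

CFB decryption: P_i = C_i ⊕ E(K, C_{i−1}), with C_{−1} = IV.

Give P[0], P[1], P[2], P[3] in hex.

P[0] = A, P[1] = 9, P[2] = C, P[3] = 7

P[0]: E(K, B) = 1; B ⊕ 1 = A.
P[1]: E(K, B) = 1; 8 ⊕ 1 = 9.
P[2]: E(K, 8) = 2; E ⊕ 2 = C.
P[3]: E(K, E) = 4; 3 ⊕ 4 = 7.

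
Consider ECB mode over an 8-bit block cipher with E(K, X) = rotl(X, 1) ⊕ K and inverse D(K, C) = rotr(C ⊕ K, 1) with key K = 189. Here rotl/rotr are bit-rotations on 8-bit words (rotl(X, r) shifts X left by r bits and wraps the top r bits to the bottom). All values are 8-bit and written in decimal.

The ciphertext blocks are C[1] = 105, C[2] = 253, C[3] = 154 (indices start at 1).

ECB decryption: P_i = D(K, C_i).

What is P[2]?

P[2] = 32

P[2]: D(K, 253) = 32.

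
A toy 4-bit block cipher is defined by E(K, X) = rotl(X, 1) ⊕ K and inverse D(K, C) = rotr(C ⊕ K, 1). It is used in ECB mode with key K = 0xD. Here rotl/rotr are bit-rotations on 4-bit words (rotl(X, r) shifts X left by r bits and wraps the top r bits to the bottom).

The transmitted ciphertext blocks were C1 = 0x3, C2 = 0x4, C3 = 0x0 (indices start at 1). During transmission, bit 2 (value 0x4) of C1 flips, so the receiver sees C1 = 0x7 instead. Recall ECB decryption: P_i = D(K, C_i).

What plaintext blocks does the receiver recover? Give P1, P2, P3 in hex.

P1 = 0x5, P2 = 0xC, P3 = 0xE

Only C1 changed, to 0x7. In ECB, a change in C_i affects only P_i. Decrypting the received ciphertext:
P1: D(K, 0x7) = 0x5.
P2: D(K, 0x4) = 0xC.
P3: D(K, 0x0) = 0xE.
Blocks that differ from the original plaintext: P1.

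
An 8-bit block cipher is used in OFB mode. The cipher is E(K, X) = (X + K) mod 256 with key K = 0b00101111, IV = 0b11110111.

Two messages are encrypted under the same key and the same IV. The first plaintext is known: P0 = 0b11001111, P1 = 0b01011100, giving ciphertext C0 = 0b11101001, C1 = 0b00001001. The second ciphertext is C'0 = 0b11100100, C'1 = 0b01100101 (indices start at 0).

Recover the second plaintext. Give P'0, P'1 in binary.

P'0 = 0b11000010, P'1 = 0b00110000

In OFB with a reused IV, both messages share the same keystream S_i, so C_i ⊕ C'_i = P_i ⊕ P'_i and thus P'_i = P_i ⊕ C_i ⊕ C'_i.
P'0: 0b11001111 ⊕ 0b11101001 ⊕ 0b11100100 = 0b11000010.
P'1: 0b01011100 ⊕ 0b00001001 ⊕ 0b01100101 = 0b00110000.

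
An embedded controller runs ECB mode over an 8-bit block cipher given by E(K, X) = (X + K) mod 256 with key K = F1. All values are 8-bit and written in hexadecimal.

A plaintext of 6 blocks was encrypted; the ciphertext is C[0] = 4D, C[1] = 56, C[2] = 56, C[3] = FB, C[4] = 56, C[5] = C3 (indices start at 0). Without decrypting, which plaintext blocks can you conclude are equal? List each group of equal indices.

ECB encrypts each block independently with the same key, so equal ciphertext blocks imply equal plaintext blocks.
C[1] = C[2] = C[4] = 56, so P[1] = P[2] = P[4].

P[1] = P[2] = P[4]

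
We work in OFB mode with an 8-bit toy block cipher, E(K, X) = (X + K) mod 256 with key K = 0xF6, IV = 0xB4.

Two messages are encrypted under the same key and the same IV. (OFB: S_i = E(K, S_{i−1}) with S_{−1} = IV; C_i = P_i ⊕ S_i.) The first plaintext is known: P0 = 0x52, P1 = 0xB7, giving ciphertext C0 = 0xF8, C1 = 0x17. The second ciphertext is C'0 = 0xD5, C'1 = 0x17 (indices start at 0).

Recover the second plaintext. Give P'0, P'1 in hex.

In OFB with a reused IV, both messages share the same keystream S_i, so C_i ⊕ C'_i = P_i ⊕ P'_i and thus P'_i = P_i ⊕ C_i ⊕ C'_i.
P'0: 0x52 ⊕ 0xF8 ⊕ 0xD5 = 0x7F.
P'1: 0xB7 ⊕ 0x17 ⊕ 0x17 = 0xB7.

P'0 = 0x7F, P'1 = 0xB7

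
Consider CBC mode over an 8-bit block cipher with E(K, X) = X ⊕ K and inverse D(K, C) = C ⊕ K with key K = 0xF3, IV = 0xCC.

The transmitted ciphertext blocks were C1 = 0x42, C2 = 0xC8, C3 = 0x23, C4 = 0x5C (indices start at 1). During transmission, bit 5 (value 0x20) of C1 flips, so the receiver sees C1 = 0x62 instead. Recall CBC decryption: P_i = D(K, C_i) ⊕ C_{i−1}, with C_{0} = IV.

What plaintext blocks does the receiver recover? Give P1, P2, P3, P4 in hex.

Only C1 changed, to 0x62. In CBC, a change in C_i garbles P_i and flips the same bit in P_{i+1}. Decrypting the received ciphertext:
P1: D(K, 0x62) = 0x91; 0x91 ⊕ 0xCC = 0x5D.
P2: D(K, 0xC8) = 0x3B; 0x3B ⊕ 0x62 = 0x59.
P3: D(K, 0x23) = 0xD0; 0xD0 ⊕ 0xC8 = 0x18.
P4: D(K, 0x5C) = 0xAF; 0xAF ⊕ 0x23 = 0x8C.
Blocks that differ from the original plaintext: P1, P2.

P1 = 0x5D, P2 = 0x59, P3 = 0x18, P4 = 0x8C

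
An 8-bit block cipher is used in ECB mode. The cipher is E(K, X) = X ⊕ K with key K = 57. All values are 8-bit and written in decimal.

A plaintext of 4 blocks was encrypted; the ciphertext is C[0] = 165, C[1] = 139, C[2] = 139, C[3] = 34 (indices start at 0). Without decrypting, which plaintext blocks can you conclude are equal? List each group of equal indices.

P[1] = P[2]

ECB encrypts each block independently with the same key, so equal ciphertext blocks imply equal plaintext blocks.
C[1] = C[2] = 139, so P[1] = P[2].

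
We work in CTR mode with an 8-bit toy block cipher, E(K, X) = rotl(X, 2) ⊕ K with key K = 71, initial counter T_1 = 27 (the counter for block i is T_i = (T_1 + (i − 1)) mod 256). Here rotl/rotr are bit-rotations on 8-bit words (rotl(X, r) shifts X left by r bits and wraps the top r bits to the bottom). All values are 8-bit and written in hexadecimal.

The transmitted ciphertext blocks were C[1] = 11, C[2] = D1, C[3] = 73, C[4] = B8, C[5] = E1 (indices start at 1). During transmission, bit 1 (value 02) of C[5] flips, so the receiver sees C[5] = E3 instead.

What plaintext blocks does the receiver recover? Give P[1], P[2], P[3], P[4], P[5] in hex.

P[1] = FC, P[2] = 00, P[3] = A6, P[4] = 61, P[5] = 3E

CTR decryption: S_i = E(K, T_i) where T_i is the counter for block i; P_i = C_i ⊕ S_i.
Only C[5] changed, to E3. In CTR, a change in C_i flips the same bit in P_i only; the keystream is unaffected. Decrypting the received ciphertext:
P[1]: T = 27, S = E(K, T) = ED; 11 ⊕ ED = FC.
P[2]: T = 28, S = E(K, T) = D1; D1 ⊕ D1 = 00.
P[3]: T = 29, S = E(K, T) = D5; 73 ⊕ D5 = A6.
P[4]: T = 2A, S = E(K, T) = D9; B8 ⊕ D9 = 61.
P[5]: T = 2B, S = E(K, T) = DD; E3 ⊕ DD = 3E.
Blocks that differ from the original plaintext: P[5].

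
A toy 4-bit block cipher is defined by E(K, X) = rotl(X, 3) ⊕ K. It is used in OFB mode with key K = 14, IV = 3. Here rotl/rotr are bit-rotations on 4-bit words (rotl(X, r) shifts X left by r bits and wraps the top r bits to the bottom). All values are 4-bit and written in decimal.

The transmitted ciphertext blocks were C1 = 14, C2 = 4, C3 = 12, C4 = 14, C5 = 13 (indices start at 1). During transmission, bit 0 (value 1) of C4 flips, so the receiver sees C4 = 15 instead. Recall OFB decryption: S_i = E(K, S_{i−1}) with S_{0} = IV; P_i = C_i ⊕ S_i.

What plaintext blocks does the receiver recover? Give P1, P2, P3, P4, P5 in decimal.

Only C4 changed, to 15. In OFB, a change in C_i flips the same bit in P_i only; the keystream is unaffected. Decrypting the received ciphertext:
P1: S = E(K, 3) = 7; 14 ⊕ 7 = 9.
P2: S = E(K, 7) = 5; 4 ⊕ 5 = 1.
P3: S = E(K, 5) = 4; 12 ⊕ 4 = 8.
P4: S = E(K, 4) = 12; 15 ⊕ 12 = 3.
P5: S = E(K, 12) = 8; 13 ⊕ 8 = 5.
Blocks that differ from the original plaintext: P4.

P1 = 9, P2 = 1, P3 = 8, P4 = 3, P5 = 5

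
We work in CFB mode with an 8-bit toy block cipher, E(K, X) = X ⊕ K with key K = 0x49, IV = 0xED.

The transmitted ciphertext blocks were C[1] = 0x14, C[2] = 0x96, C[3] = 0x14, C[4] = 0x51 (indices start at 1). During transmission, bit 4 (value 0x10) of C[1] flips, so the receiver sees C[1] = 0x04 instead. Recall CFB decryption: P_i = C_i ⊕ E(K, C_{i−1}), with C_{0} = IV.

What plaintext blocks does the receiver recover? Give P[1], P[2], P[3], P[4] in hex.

P[1] = 0xA0, P[2] = 0xDB, P[3] = 0xCB, P[4] = 0x0C

Only C[1] changed, to 0x04. In CFB, a change in C_i flips the same bit in P_i and garbles P_{i+1}. Decrypting the received ciphertext:
P[1]: E(K, 0xED) = 0xA4; 0x04 ⊕ 0xA4 = 0xA0.
P[2]: E(K, 0x04) = 0x4D; 0x96 ⊕ 0x4D = 0xDB.
P[3]: E(K, 0x96) = 0xDF; 0x14 ⊕ 0xDF = 0xCB.
P[4]: E(K, 0x14) = 0x5D; 0x51 ⊕ 0x5D = 0x0C.
Blocks that differ from the original plaintext: P[1], P[2].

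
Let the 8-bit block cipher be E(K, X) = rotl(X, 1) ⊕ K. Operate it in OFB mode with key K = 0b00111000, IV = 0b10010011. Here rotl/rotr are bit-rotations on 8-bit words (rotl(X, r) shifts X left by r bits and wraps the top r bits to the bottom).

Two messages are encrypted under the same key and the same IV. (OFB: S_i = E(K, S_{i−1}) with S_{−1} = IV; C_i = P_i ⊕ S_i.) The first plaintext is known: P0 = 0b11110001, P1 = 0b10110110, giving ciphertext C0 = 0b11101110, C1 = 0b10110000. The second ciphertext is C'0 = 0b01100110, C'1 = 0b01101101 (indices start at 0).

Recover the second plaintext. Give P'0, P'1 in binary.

In OFB with a reused IV, both messages share the same keystream S_i, so C_i ⊕ C'_i = P_i ⊕ P'_i and thus P'_i = P_i ⊕ C_i ⊕ C'_i.
P'0: 0b11110001 ⊕ 0b11101110 ⊕ 0b01100110 = 0b01111001.
P'1: 0b10110110 ⊕ 0b10110000 ⊕ 0b01101101 = 0b01101011.

P'0 = 0b01111001, P'1 = 0b01101011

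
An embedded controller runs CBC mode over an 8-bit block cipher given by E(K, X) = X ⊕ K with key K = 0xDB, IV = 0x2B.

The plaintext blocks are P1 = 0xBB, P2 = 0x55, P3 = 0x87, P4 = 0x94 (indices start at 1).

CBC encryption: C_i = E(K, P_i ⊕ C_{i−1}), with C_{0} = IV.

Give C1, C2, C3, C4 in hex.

C1: P1 ⊕ 0x2B = 0x90; E(K, 0x90) = 0x4B.
C2: P2 ⊕ 0x4B = 0x1E; E(K, 0x1E) = 0xC5.
C3: P3 ⊕ 0xC5 = 0x42; E(K, 0x42) = 0x99.
C4: P4 ⊕ 0x99 = 0x0D; E(K, 0x0D) = 0xD6.

C1 = 0x4B, C2 = 0xC5, C3 = 0x99, C4 = 0xD6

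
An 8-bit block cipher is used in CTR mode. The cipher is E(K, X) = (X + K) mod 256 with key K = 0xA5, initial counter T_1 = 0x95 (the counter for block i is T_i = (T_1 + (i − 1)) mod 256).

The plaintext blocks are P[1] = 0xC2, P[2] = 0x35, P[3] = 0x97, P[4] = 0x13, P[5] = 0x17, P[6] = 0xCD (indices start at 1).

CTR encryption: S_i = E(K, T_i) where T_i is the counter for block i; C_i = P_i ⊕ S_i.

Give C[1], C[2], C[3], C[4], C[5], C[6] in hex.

C[1] = 0xF8, C[2] = 0x0E, C[3] = 0xAB, C[4] = 0x2E, C[5] = 0x29, C[6] = 0xF2

C[1]: T = 0x95, S = E(K, T) = 0x3A; 0xC2 ⊕ 0x3A = 0xF8.
C[2]: T = 0x96, S = E(K, T) = 0x3B; 0x35 ⊕ 0x3B = 0x0E.
C[3]: T = 0x97, S = E(K, T) = 0x3C; 0x97 ⊕ 0x3C = 0xAB.
C[4]: T = 0x98, S = E(K, T) = 0x3D; 0x13 ⊕ 0x3D = 0x2E.
C[5]: T = 0x99, S = E(K, T) = 0x3E; 0x17 ⊕ 0x3E = 0x29.
C[6]: T = 0x9A, S = E(K, T) = 0x3F; 0xCD ⊕ 0x3F = 0xF2.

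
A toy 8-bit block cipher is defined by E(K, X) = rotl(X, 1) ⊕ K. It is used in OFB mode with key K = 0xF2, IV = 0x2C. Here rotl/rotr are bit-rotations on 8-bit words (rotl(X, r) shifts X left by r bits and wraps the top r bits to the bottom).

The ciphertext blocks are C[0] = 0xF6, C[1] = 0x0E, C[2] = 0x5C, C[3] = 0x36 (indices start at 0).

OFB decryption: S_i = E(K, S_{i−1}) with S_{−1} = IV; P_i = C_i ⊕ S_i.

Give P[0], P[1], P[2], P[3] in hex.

P[0]: S = E(K, 0x2C) = 0xAA; 0xF6 ⊕ 0xAA = 0x5C.
P[1]: S = E(K, 0xAA) = 0xA7; 0x0E ⊕ 0xA7 = 0xA9.
P[2]: S = E(K, 0xA7) = 0xBD; 0x5C ⊕ 0xBD = 0xE1.
P[3]: S = E(K, 0xBD) = 0x89; 0x36 ⊕ 0x89 = 0xBF.

P[0] = 0x5C, P[1] = 0xA9, P[2] = 0xE1, P[3] = 0xBF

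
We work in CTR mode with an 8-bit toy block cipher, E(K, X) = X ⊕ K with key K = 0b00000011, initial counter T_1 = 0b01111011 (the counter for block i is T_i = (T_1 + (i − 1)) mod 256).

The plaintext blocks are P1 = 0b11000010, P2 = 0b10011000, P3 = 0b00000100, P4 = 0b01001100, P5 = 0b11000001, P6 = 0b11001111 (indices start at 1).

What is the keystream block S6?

0b10000011

CTR encryption: S_i = E(K, T_i) where T_i is the counter for block i; C_i = P_i ⊕ S_i.
C1: T = 0b01111011, S = E(K, T) = 0b01111000; 0b11000010 ⊕ 0b01111000 = 0b10111010.
C2: T = 0b01111100, S = E(K, T) = 0b01111111; 0b10011000 ⊕ 0b01111111 = 0b11100111.
C3: T = 0b01111101, S = E(K, T) = 0b01111110; 0b00000100 ⊕ 0b01111110 = 0b01111010.
C4: T = 0b01111110, S = E(K, T) = 0b01111101; 0b01001100 ⊕ 0b01111101 = 0b00110001.
C5: T = 0b01111111, S = E(K, T) = 0b01111100; 0b11000001 ⊕ 0b01111100 = 0b10111101.
C6: T = 0b10000000, S = E(K, T) = 0b10000011; 0b11001111 ⊕ 0b10000011 = 0b01001100.
So S6 = 0b10000011.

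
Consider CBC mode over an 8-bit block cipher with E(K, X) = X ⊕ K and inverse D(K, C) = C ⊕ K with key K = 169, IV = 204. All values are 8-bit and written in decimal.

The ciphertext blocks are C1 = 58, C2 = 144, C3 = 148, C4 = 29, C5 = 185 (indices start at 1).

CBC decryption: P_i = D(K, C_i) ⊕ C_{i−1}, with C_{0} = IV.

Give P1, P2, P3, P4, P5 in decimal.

P1: D(K, 58) = 147; 147 ⊕ 204 = 95.
P2: D(K, 144) = 57; 57 ⊕ 58 = 3.
P3: D(K, 148) = 61; 61 ⊕ 144 = 173.
P4: D(K, 29) = 180; 180 ⊕ 148 = 32.
P5: D(K, 185) = 16; 16 ⊕ 29 = 13.

P1 = 95, P2 = 3, P3 = 173, P4 = 32, P5 = 13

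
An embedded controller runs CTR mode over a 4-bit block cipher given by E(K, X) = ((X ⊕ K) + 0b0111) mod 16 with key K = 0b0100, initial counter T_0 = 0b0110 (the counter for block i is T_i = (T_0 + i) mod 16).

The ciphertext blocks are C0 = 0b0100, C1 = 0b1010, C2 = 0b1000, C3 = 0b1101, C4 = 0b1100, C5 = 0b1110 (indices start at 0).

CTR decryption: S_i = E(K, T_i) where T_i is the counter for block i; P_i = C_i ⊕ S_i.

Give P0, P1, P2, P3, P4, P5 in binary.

P0 = 0b1101, P1 = 0b0000, P2 = 0b1011, P3 = 0b1001, P4 = 0b1001, P5 = 0b1000

P0: T = 0b0110, S = E(K, T) = 0b1001; 0b0100 ⊕ 0b1001 = 0b1101.
P1: T = 0b0111, S = E(K, T) = 0b1010; 0b1010 ⊕ 0b1010 = 0b0000.
P2: T = 0b1000, S = E(K, T) = 0b0011; 0b1000 ⊕ 0b0011 = 0b1011.
P3: T = 0b1001, S = E(K, T) = 0b0100; 0b1101 ⊕ 0b0100 = 0b1001.
P4: T = 0b1010, S = E(K, T) = 0b0101; 0b1100 ⊕ 0b0101 = 0b1001.
P5: T = 0b1011, S = E(K, T) = 0b0110; 0b1110 ⊕ 0b0110 = 0b1000.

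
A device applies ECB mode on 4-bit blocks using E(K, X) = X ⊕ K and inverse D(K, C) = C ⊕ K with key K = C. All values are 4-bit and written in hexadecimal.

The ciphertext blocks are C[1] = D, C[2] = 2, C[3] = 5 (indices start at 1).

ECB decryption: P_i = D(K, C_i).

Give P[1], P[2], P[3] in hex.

P[1]: D(K, D) = 1.
P[2]: D(K, 2) = E.
P[3]: D(K, 5) = 9.

P[1] = 1, P[2] = E, P[3] = 9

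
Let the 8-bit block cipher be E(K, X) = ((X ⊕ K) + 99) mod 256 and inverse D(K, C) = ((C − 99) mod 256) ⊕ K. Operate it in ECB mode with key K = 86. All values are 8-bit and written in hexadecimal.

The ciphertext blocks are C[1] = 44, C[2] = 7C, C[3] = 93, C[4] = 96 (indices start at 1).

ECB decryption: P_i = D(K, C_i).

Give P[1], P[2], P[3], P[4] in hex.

P[1] = 2D, P[2] = 65, P[3] = 7C, P[4] = 7B

P[1]: D(K, 44) = 2D.
P[2]: D(K, 7C) = 65.
P[3]: D(K, 93) = 7C.
P[4]: D(K, 96) = 7B.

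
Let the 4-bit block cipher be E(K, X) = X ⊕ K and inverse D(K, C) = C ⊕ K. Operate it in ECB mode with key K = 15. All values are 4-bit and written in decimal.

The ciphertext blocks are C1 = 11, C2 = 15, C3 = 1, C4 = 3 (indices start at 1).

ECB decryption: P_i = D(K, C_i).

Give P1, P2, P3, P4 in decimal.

P1: D(K, 11) = 4.
P2: D(K, 15) = 0.
P3: D(K, 1) = 14.
P4: D(K, 3) = 12.

P1 = 4, P2 = 0, P3 = 14, P4 = 12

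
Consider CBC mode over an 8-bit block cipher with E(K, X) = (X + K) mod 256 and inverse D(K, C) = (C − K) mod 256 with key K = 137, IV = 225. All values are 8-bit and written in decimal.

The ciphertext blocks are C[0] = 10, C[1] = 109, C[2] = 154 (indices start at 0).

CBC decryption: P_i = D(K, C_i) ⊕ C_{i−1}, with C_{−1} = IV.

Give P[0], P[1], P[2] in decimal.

P[0]: D(K, 10) = 129; 129 ⊕ 225 = 96.
P[1]: D(K, 109) = 228; 228 ⊕ 10 = 238.
P[2]: D(K, 154) = 17; 17 ⊕ 109 = 124.

P[0] = 96, P[1] = 238, P[2] = 124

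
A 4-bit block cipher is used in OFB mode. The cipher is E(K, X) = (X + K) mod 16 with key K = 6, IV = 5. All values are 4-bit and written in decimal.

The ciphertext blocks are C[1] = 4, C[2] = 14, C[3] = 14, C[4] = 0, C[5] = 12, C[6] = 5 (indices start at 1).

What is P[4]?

P[4] = 13

OFB decryption: S_i = E(K, S_{i−1}) with S_{0} = IV; P_i = C_i ⊕ S_i.
P[1]: S = E(K, 5) = 11; 4 ⊕ 11 = 15.
P[2]: S = E(K, 11) = 1; 14 ⊕ 1 = 15.
P[3]: S = E(K, 1) = 7; 14 ⊕ 7 = 9.
P[4]: S = E(K, 7) = 13; 0 ⊕ 13 = 13.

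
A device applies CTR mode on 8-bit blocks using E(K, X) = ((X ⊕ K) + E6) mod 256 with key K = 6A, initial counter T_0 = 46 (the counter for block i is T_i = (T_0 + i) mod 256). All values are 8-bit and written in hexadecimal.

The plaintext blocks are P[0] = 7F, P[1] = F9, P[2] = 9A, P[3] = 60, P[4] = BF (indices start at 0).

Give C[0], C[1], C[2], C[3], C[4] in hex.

C[0] = 6D, C[1] = EA, C[2] = 92, C[3] = 69, C[4] = B9

CTR encryption: S_i = E(K, T_i) where T_i is the counter for block i; C_i = P_i ⊕ S_i.
C[0]: T = 46, S = E(K, T) = 12; 7F ⊕ 12 = 6D.
C[1]: T = 47, S = E(K, T) = 13; F9 ⊕ 13 = EA.
C[2]: T = 48, S = E(K, T) = 08; 9A ⊕ 08 = 92.
C[3]: T = 49, S = E(K, T) = 09; 60 ⊕ 09 = 69.
C[4]: T = 4A, S = E(K, T) = 06; BF ⊕ 06 = B9.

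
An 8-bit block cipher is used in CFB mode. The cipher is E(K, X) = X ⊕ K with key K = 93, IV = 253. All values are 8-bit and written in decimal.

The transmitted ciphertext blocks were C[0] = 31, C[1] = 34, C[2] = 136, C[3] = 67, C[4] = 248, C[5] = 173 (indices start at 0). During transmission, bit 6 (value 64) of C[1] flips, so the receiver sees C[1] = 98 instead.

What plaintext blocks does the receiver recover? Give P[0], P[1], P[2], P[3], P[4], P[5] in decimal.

P[0] = 191, P[1] = 32, P[2] = 183, P[3] = 150, P[4] = 230, P[5] = 8

CFB decryption: P_i = C_i ⊕ E(K, C_{i−1}), with C_{−1} = IV.
Only C[1] changed, to 98. In CFB, a change in C_i flips the same bit in P_i and garbles P_{i+1}. Decrypting the received ciphertext:
P[0]: E(K, 253) = 160; 31 ⊕ 160 = 191.
P[1]: E(K, 31) = 66; 98 ⊕ 66 = 32.
P[2]: E(K, 98) = 63; 136 ⊕ 63 = 183.
P[3]: E(K, 136) = 213; 67 ⊕ 213 = 150.
P[4]: E(K, 67) = 30; 248 ⊕ 30 = 230.
P[5]: E(K, 248) = 165; 173 ⊕ 165 = 8.
Blocks that differ from the original plaintext: P[1], P[2].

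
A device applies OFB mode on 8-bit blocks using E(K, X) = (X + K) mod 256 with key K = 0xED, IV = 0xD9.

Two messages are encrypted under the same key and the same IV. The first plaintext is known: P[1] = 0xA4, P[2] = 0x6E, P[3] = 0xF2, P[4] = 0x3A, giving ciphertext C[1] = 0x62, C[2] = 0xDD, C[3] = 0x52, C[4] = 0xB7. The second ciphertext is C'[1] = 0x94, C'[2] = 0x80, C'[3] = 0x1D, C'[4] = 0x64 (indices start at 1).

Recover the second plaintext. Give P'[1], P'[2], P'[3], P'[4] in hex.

P'[1] = 0x52, P'[2] = 0x33, P'[3] = 0xBD, P'[4] = 0xE9

In OFB with a reused IV, both messages share the same keystream S_i, so C_i ⊕ C'_i = P_i ⊕ P'_i and thus P'_i = P_i ⊕ C_i ⊕ C'_i.
P'[1]: 0xA4 ⊕ 0x62 ⊕ 0x94 = 0x52.
P'[2]: 0x6E ⊕ 0xDD ⊕ 0x80 = 0x33.
P'[3]: 0xF2 ⊕ 0x52 ⊕ 0x1D = 0xBD.
P'[4]: 0x3A ⊕ 0xB7 ⊕ 0x64 = 0xE9.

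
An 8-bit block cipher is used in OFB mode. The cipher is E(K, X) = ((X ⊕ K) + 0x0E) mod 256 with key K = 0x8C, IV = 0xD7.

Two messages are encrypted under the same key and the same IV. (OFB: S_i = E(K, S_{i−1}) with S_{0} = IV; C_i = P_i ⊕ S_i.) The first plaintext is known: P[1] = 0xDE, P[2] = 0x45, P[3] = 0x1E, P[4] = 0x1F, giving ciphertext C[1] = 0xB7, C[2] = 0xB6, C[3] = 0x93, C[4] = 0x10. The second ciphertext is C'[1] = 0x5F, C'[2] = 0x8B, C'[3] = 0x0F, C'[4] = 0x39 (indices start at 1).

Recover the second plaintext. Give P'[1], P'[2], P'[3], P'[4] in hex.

In OFB with a reused IV, both messages share the same keystream S_i, so C_i ⊕ C'_i = P_i ⊕ P'_i and thus P'_i = P_i ⊕ C_i ⊕ C'_i.
P'[1]: 0xDE ⊕ 0xB7 ⊕ 0x5F = 0x36.
P'[2]: 0x45 ⊕ 0xB6 ⊕ 0x8B = 0x78.
P'[3]: 0x1E ⊕ 0x93 ⊕ 0x0F = 0x82.
P'[4]: 0x1F ⊕ 0x10 ⊕ 0x39 = 0x36.

P'[1] = 0x36, P'[2] = 0x78, P'[3] = 0x82, P'[4] = 0x36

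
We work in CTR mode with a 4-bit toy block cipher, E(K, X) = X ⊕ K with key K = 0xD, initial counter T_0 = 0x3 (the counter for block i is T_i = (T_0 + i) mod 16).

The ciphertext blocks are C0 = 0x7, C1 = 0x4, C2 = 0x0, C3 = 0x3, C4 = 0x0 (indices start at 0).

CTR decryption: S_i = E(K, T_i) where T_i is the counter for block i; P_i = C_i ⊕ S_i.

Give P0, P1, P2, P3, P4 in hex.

P0: T = 0x3, S = E(K, T) = 0xE; 0x7 ⊕ 0xE = 0x9.
P1: T = 0x4, S = E(K, T) = 0x9; 0x4 ⊕ 0x9 = 0xD.
P2: T = 0x5, S = E(K, T) = 0x8; 0x0 ⊕ 0x8 = 0x8.
P3: T = 0x6, S = E(K, T) = 0xB; 0x3 ⊕ 0xB = 0x8.
P4: T = 0x7, S = E(K, T) = 0xA; 0x0 ⊕ 0xA = 0xA.

P0 = 0x9, P1 = 0xD, P2 = 0x8, P3 = 0x8, P4 = 0xA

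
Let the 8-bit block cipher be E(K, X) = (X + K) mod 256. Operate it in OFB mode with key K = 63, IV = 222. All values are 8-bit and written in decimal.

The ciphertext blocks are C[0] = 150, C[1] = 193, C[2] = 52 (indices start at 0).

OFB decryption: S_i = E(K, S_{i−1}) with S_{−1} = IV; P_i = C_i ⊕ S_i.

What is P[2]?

P[2] = 175

P[0]: S = E(K, 222) = 29; 150 ⊕ 29 = 139.
P[1]: S = E(K, 29) = 92; 193 ⊕ 92 = 157.
P[2]: S = E(K, 92) = 155; 52 ⊕ 155 = 175.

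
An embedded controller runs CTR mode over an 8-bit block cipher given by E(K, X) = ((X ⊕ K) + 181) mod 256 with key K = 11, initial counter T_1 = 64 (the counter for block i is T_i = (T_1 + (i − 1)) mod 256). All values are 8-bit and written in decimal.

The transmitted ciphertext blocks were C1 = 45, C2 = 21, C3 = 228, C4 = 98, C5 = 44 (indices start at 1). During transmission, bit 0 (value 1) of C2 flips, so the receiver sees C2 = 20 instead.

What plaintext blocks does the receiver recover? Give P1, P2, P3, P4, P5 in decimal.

CTR decryption: S_i = E(K, T_i) where T_i is the counter for block i; P_i = C_i ⊕ S_i.
Only C2 changed, to 20. In CTR, a change in C_i flips the same bit in P_i only; the keystream is unaffected. Decrypting the received ciphertext:
P1: T = 64, S = E(K, T) = 0; 45 ⊕ 0 = 45.
P2: T = 65, S = E(K, T) = 255; 20 ⊕ 255 = 235.
P3: T = 66, S = E(K, T) = 254; 228 ⊕ 254 = 26.
P4: T = 67, S = E(K, T) = 253; 98 ⊕ 253 = 159.
P5: T = 68, S = E(K, T) = 4; 44 ⊕ 4 = 40.
Blocks that differ from the original plaintext: P2.

P1 = 45, P2 = 235, P3 = 26, P4 = 159, P5 = 40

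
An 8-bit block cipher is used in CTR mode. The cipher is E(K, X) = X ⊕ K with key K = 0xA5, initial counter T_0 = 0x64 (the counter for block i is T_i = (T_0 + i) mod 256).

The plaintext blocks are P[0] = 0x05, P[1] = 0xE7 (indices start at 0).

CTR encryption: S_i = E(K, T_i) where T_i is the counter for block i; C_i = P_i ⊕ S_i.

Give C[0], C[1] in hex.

C[0]: T = 0x64, S = E(K, T) = 0xC1; 0x05 ⊕ 0xC1 = 0xC4.
C[1]: T = 0x65, S = E(K, T) = 0xC0; 0xE7 ⊕ 0xC0 = 0x27.

C[0] = 0xC4, C[1] = 0x27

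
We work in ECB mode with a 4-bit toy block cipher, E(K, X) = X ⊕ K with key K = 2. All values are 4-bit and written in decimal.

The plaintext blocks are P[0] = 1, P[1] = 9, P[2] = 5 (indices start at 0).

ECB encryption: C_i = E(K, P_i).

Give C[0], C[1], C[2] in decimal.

C[0]: E(K, 1) = 3.
C[1]: E(K, 9) = 11.
C[2]: E(K, 5) = 7.

C[0] = 3, C[1] = 11, C[2] = 7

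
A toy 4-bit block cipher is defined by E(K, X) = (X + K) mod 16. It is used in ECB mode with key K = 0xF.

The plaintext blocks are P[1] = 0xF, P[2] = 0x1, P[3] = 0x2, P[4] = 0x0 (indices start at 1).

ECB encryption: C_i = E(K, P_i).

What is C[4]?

C[4]: E(K, 0x0) = 0xF.

C[4] = 0xF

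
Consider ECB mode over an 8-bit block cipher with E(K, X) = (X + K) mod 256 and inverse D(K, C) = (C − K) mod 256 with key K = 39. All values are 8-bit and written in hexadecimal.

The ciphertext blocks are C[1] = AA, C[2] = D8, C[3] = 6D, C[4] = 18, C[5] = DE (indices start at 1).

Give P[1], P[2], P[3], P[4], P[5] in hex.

ECB decryption: P_i = D(K, C_i).
P[1]: D(K, AA) = 71.
P[2]: D(K, D8) = 9F.
P[3]: D(K, 6D) = 34.
P[4]: D(K, 18) = DF.
P[5]: D(K, DE) = A5.

P[1] = 71, P[2] = 9F, P[3] = 34, P[4] = DF, P[5] = A5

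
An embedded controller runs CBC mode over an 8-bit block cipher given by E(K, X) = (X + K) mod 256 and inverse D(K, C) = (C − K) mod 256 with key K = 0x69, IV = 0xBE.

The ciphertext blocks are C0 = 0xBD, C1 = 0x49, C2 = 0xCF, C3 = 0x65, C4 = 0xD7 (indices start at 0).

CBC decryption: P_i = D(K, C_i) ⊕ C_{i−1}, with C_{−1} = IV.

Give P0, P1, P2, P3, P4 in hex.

P0 = 0xEA, P1 = 0x5D, P2 = 0x2F, P3 = 0x33, P4 = 0x0B

P0: D(K, 0xBD) = 0x54; 0x54 ⊕ 0xBE = 0xEA.
P1: D(K, 0x49) = 0xE0; 0xE0 ⊕ 0xBD = 0x5D.
P2: D(K, 0xCF) = 0x66; 0x66 ⊕ 0x49 = 0x2F.
P3: D(K, 0x65) = 0xFC; 0xFC ⊕ 0xCF = 0x33.
P4: D(K, 0xD7) = 0x6E; 0x6E ⊕ 0x65 = 0x0B.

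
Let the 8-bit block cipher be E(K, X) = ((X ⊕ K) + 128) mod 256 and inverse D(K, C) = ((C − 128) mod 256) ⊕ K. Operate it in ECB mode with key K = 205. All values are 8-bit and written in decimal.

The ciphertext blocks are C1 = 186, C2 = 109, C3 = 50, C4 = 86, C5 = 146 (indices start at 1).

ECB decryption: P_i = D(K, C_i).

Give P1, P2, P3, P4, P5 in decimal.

P1 = 247, P2 = 32, P3 = 127, P4 = 27, P5 = 223

P1: D(K, 186) = 247.
P2: D(K, 109) = 32.
P3: D(K, 50) = 127.
P4: D(K, 86) = 27.
P5: D(K, 146) = 223.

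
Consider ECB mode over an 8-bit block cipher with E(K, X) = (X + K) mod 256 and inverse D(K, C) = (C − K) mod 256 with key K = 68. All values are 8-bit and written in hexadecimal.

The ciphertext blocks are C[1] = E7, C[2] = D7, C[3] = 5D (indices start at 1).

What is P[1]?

P[1] = 7F

ECB decryption: P_i = D(K, C_i).
P[1]: D(K, E7) = 7F.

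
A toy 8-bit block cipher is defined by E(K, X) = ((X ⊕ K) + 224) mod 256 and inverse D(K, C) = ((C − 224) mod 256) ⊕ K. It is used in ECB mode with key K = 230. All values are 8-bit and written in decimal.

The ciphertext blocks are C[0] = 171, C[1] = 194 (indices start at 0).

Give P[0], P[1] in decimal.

ECB decryption: P_i = D(K, C_i).
P[0]: D(K, 171) = 45.
P[1]: D(K, 194) = 4.

P[0] = 45, P[1] = 4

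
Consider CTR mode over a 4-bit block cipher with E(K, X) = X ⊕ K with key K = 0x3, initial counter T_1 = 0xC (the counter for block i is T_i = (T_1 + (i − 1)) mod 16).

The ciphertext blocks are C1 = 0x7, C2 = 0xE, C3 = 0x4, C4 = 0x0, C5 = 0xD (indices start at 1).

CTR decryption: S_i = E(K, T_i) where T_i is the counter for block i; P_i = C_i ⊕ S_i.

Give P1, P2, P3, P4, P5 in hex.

P1 = 0x8, P2 = 0x0, P3 = 0x9, P4 = 0xC, P5 = 0xE

P1: T = 0xC, S = E(K, T) = 0xF; 0x7 ⊕ 0xF = 0x8.
P2: T = 0xD, S = E(K, T) = 0xE; 0xE ⊕ 0xE = 0x0.
P3: T = 0xE, S = E(K, T) = 0xD; 0x4 ⊕ 0xD = 0x9.
P4: T = 0xF, S = E(K, T) = 0xC; 0x0 ⊕ 0xC = 0xC.
P5: T = 0x0, S = E(K, T) = 0x3; 0xD ⊕ 0x3 = 0xE.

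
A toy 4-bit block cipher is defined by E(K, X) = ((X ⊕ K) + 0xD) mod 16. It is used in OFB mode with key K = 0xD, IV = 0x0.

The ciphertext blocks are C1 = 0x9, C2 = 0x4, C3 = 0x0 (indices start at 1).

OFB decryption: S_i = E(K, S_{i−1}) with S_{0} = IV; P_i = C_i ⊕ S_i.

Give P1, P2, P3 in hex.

P1 = 0x3, P2 = 0x0, P3 = 0x6

P1: S = E(K, 0x0) = 0xA; 0x9 ⊕ 0xA = 0x3.
P2: S = E(K, 0xA) = 0x4; 0x4 ⊕ 0x4 = 0x0.
P3: S = E(K, 0x4) = 0x6; 0x0 ⊕ 0x6 = 0x6.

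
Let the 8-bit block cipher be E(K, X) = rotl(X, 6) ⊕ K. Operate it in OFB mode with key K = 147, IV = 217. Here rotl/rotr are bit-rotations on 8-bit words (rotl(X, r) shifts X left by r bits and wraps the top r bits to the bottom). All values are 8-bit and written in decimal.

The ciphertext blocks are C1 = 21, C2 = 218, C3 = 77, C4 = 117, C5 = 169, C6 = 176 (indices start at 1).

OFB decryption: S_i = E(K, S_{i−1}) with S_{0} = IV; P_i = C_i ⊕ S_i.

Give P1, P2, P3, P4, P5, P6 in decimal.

P1: S = E(K, 217) = 229; 21 ⊕ 229 = 240.
P2: S = E(K, 229) = 234; 218 ⊕ 234 = 48.
P3: S = E(K, 234) = 41; 77 ⊕ 41 = 100.
P4: S = E(K, 41) = 217; 117 ⊕ 217 = 172.
P5: S = E(K, 217) = 229; 169 ⊕ 229 = 76.
P6: S = E(K, 229) = 234; 176 ⊕ 234 = 90.

P1 = 240, P2 = 48, P3 = 100, P4 = 172, P5 = 76, P6 = 90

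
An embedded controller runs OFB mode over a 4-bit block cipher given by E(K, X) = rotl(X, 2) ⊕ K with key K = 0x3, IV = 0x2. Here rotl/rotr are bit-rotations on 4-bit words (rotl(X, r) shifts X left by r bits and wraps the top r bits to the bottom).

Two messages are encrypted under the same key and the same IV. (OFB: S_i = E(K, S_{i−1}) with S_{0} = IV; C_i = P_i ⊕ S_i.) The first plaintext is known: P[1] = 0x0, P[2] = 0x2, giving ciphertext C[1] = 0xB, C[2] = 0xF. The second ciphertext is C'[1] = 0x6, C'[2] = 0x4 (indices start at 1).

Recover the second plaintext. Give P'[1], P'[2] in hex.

In OFB with a reused IV, both messages share the same keystream S_i, so C_i ⊕ C'_i = P_i ⊕ P'_i and thus P'_i = P_i ⊕ C_i ⊕ C'_i.
P'[1]: 0x0 ⊕ 0xB ⊕ 0x6 = 0xD.
P'[2]: 0x2 ⊕ 0xF ⊕ 0x4 = 0x9.

P'[1] = 0xD, P'[2] = 0x9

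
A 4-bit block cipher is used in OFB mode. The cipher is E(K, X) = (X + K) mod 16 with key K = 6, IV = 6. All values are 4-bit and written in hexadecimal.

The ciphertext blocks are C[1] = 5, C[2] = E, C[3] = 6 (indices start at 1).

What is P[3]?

OFB decryption: S_i = E(K, S_{i−1}) with S_{0} = IV; P_i = C_i ⊕ S_i.
P[1]: S = E(K, 6) = C; 5 ⊕ C = 9.
P[2]: S = E(K, C) = 2; E ⊕ 2 = C.
P[3]: S = E(K, 2) = 8; 6 ⊕ 8 = E.

P[3] = E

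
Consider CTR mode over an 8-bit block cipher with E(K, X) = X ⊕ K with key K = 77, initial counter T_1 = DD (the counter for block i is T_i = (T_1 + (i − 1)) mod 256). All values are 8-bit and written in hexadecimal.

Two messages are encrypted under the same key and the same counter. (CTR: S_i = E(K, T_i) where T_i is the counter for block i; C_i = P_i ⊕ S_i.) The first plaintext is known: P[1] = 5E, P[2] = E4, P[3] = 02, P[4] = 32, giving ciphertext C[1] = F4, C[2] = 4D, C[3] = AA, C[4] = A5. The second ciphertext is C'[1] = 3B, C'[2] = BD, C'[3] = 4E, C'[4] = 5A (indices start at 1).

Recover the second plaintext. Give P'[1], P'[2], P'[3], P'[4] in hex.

P'[1] = 91, P'[2] = 14, P'[3] = E6, P'[4] = CD

In CTR with a reused counter, both messages share the same keystream S_i, so C_i ⊕ C'_i = P_i ⊕ P'_i and thus P'_i = P_i ⊕ C_i ⊕ C'_i.
P'[1]: 5E ⊕ F4 ⊕ 3B = 91.
P'[2]: E4 ⊕ 4D ⊕ BD = 14.
P'[3]: 02 ⊕ AA ⊕ 4E = E6.
P'[4]: 32 ⊕ A5 ⊕ 5A = CD.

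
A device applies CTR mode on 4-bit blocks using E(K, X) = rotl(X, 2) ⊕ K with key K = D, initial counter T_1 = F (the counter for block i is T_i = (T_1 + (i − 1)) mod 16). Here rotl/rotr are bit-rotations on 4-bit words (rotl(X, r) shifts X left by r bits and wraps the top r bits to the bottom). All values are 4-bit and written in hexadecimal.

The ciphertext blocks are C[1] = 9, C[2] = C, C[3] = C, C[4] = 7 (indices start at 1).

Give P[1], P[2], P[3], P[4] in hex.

P[1] = B, P[2] = 1, P[3] = 5, P[4] = 2

CTR decryption: S_i = E(K, T_i) where T_i is the counter for block i; P_i = C_i ⊕ S_i.
P[1]: T = F, S = E(K, T) = 2; 9 ⊕ 2 = B.
P[2]: T = 0, S = E(K, T) = D; C ⊕ D = 1.
P[3]: T = 1, S = E(K, T) = 9; C ⊕ 9 = 5.
P[4]: T = 2, S = E(K, T) = 5; 7 ⊕ 5 = 2.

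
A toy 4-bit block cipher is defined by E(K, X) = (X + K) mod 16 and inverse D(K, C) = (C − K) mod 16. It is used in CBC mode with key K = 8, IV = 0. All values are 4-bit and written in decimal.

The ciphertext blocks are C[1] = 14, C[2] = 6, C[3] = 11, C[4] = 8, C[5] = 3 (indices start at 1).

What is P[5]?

CBC decryption: P_i = D(K, C_i) ⊕ C_{i−1}, with C_{0} = IV.
P[5]: D(K, 3) = 11; 11 ⊕ 8 = 3.

P[5] = 3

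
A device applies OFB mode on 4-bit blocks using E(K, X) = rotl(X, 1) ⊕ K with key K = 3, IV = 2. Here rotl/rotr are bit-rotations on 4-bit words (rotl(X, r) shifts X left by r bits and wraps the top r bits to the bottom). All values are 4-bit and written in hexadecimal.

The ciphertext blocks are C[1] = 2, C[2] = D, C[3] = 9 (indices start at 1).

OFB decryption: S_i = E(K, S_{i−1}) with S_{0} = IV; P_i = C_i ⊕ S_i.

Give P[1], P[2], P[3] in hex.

P[1]: S = E(K, 2) = 7; 2 ⊕ 7 = 5.
P[2]: S = E(K, 7) = D; D ⊕ D = 0.
P[3]: S = E(K, D) = 8; 9 ⊕ 8 = 1.

P[1] = 5, P[2] = 0, P[3] = 1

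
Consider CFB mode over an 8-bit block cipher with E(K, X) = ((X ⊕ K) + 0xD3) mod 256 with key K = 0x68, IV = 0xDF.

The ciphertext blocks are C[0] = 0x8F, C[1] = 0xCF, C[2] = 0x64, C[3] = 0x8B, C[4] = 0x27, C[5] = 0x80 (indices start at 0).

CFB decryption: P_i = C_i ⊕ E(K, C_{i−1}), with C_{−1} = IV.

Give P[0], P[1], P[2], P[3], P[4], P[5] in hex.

P[0]: E(K, 0xDF) = 0x8A; 0x8F ⊕ 0x8A = 0x05.
P[1]: E(K, 0x8F) = 0xBA; 0xCF ⊕ 0xBA = 0x75.
P[2]: E(K, 0xCF) = 0x7A; 0x64 ⊕ 0x7A = 0x1E.
P[3]: E(K, 0x64) = 0xDF; 0x8B ⊕ 0xDF = 0x54.
P[4]: E(K, 0x8B) = 0xB6; 0x27 ⊕ 0xB6 = 0x91.
P[5]: E(K, 0x27) = 0x22; 0x80 ⊕ 0x22 = 0xA2.

P[0] = 0x05, P[1] = 0x75, P[2] = 0x1E, P[3] = 0x54, P[4] = 0x91, P[5] = 0xA2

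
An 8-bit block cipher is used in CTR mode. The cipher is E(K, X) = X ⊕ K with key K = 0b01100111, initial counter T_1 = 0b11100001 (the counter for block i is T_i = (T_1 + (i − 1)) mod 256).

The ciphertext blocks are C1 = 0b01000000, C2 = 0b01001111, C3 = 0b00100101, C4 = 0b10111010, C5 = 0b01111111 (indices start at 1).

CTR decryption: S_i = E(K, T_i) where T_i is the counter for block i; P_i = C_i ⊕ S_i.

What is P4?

P4: T = 0b11100100, S = E(K, T) = 0b10000011; 0b10111010 ⊕ 0b10000011 = 0b00111001.

P4 = 0b00111001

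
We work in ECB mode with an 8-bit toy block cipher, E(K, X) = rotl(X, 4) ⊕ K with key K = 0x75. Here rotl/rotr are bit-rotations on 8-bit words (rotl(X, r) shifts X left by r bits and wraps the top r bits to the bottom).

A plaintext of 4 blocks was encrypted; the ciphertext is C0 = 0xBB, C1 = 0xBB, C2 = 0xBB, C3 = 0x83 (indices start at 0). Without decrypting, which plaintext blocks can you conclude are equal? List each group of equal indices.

ECB encrypts each block independently with the same key, so equal ciphertext blocks imply equal plaintext blocks.
C0 = C1 = C2 = 0xBB, so P0 = P1 = P2.

P0 = P1 = P2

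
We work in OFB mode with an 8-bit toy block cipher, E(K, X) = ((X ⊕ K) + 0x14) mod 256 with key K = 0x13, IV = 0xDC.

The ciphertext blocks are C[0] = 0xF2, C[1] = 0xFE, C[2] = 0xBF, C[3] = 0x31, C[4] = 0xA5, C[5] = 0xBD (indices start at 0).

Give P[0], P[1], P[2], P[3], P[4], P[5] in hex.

OFB decryption: S_i = E(K, S_{i−1}) with S_{−1} = IV; P_i = C_i ⊕ S_i.
P[0]: S = E(K, 0xDC) = 0xE3; 0xF2 ⊕ 0xE3 = 0x11.
P[1]: S = E(K, 0xE3) = 0x04; 0xFE ⊕ 0x04 = 0xFA.
P[2]: S = E(K, 0x04) = 0x2B; 0xBF ⊕ 0x2B = 0x94.
P[3]: S = E(K, 0x2B) = 0x4C; 0x31 ⊕ 0x4C = 0x7D.
P[4]: S = E(K, 0x4C) = 0x73; 0xA5 ⊕ 0x73 = 0xD6.
P[5]: S = E(K, 0x73) = 0x74; 0xBD ⊕ 0x74 = 0xC9.

P[0] = 0x11, P[1] = 0xFA, P[2] = 0x94, P[3] = 0x7D, P[4] = 0xD6, P[5] = 0xC9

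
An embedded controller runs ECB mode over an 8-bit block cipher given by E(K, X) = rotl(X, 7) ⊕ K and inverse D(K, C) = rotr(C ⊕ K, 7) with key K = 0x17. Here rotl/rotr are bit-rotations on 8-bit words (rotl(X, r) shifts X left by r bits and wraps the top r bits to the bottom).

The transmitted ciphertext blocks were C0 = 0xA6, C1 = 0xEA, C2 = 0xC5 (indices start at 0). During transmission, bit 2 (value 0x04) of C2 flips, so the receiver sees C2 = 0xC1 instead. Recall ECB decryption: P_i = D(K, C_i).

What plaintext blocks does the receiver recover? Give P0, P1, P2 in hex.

Only C2 changed, to 0xC1. In ECB, a change in C_i affects only P_i. Decrypting the received ciphertext:
P0: D(K, 0xA6) = 0x63.
P1: D(K, 0xEA) = 0xFB.
P2: D(K, 0xC1) = 0xAD.
Blocks that differ from the original plaintext: P2.

P0 = 0x63, P1 = 0xFB, P2 = 0xAD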